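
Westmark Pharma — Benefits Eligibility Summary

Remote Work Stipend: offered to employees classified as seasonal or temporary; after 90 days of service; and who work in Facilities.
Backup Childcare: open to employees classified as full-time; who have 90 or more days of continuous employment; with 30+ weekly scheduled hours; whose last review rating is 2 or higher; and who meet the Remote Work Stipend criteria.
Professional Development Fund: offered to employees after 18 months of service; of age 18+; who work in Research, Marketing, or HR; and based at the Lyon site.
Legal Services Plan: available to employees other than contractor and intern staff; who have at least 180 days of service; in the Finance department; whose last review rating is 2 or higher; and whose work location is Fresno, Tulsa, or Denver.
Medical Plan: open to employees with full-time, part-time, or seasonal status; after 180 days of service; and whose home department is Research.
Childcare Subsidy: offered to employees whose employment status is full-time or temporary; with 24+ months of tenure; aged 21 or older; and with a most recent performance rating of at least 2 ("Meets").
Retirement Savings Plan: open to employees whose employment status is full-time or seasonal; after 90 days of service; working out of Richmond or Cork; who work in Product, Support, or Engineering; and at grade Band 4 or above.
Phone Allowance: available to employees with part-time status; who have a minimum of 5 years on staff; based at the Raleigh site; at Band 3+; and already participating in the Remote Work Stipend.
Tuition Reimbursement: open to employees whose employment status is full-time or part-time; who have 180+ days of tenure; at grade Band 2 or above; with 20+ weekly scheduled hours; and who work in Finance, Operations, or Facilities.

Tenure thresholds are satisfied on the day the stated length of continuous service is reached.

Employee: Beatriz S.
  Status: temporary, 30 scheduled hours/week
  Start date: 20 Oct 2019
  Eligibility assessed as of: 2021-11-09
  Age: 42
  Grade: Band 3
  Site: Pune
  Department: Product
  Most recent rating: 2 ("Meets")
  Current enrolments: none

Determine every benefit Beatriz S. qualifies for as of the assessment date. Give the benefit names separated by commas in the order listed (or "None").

Service from 20 Oct 2019 to 2021-11-09: 751 days.
Remote Work Stipend — status temporary ✓; service 751 days ≥ 90 days ✓; dept Product ✗ → not eligible.
Backup Childcare — status temporary ✗ (requires full-time) → not eligible.
Professional Development Fund — service 751 days ≥ 18 months (≈540 days) ✓; age 42 ≥ 18 ✓; dept Product ✗ → not eligible.
Legal Services Plan — status temporary ✓ (not excluded); service 751 days ≥ 180 days ✓; dept Product ✗ → not eligible.
Medical Plan — status temporary ✗ (requires full-time, part-time, or seasonal) → not eligible.
Childcare Subsidy — status temporary ✓; service 751 days ≥ 24 months (≈720 days) ✓; age 42 ≥ 21 ✓; rating 2 ≥ 2 ✓ → eligible.
Retirement Savings Plan — status temporary ✗ (requires full-time or seasonal) → not eligible.
Phone Allowance — status temporary ✗ (requires part-time) → not eligible.
Tuition Reimbursement — status temporary ✗ (requires full-time or part-time) → not eligible.

Childcare Subsidy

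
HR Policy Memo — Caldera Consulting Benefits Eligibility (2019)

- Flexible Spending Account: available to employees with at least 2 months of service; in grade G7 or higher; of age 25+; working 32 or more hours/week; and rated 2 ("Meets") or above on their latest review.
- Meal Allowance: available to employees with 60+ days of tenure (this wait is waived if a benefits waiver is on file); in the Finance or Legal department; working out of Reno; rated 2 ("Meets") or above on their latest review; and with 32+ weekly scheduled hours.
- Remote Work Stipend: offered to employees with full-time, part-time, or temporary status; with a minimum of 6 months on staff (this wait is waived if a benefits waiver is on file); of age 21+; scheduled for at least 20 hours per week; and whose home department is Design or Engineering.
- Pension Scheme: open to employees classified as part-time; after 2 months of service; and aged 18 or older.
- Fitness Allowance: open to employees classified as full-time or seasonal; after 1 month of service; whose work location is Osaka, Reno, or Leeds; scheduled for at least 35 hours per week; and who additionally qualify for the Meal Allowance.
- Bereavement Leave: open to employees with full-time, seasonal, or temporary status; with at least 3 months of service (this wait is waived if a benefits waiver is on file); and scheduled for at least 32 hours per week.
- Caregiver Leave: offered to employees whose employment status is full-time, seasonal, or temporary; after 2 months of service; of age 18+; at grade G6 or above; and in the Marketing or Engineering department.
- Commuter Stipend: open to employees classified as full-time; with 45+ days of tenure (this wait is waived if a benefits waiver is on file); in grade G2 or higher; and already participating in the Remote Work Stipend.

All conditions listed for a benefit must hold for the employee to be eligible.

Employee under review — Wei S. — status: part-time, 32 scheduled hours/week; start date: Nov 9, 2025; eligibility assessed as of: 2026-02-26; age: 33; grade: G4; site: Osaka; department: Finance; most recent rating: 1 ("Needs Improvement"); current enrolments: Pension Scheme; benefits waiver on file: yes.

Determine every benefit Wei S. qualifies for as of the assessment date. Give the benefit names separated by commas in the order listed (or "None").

Pension Scheme

Service from Nov 9, 2025 to 2026-02-26: 109 days.
Flexible Spending Account — service 109 days ≥ 2 months (≈60 days) ✓; grade G4 < G7 ✗ → not eligible.
Meal Allowance — benefits waiver on file ✓; dept Finance ✓; site Osaka ✗ (not Reno) → not eligible.
Remote Work Stipend — status part-time ✓; benefits waiver on file ✓; age 33 ≥ 21 ✓; 32 hrs/wk ≥ 20 ✓; dept Finance ✗ → not eligible.
Pension Scheme — status part-time ✓; service 109 days ≥ 2 months (≈60 days) ✓; age 33 ≥ 18 ✓ → eligible.
Fitness Allowance — status part-time ✗ (requires full-time or seasonal) → not eligible.
Bereavement Leave — status part-time ✗ (requires full-time, seasonal, or temporary) → not eligible.
Caregiver Leave — status part-time ✗ (requires full-time, seasonal, or temporary) → not eligible.
Commuter Stipend — status part-time ✗ (requires full-time) → not eligible.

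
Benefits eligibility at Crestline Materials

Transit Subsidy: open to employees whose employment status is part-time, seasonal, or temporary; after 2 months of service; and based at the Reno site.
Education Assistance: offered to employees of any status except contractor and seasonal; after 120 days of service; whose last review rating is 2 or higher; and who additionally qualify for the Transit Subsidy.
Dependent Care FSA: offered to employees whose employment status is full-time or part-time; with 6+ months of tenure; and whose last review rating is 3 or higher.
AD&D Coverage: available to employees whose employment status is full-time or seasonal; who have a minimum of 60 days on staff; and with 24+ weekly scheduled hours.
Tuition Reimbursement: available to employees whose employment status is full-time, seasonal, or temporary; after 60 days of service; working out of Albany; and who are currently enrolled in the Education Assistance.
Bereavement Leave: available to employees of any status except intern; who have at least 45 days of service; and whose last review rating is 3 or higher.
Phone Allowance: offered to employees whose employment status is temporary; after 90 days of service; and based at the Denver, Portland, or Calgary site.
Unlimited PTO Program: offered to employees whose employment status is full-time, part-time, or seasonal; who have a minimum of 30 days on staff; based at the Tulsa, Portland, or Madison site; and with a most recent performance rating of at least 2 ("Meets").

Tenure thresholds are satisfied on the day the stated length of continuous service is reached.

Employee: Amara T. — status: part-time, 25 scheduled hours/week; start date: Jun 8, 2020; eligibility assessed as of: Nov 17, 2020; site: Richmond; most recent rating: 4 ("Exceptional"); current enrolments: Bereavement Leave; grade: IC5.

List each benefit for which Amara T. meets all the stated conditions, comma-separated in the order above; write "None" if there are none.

Bereavement Leave

Service from Jun 8, 2020 to Nov 17, 2020: 162 days.
Transit Subsidy — status part-time ✓; service 162 days ≥ 2 months (≈60 days) ✓; site Richmond ✗ (not Reno) → not eligible.
Education Assistance — status part-time ✓ (not excluded); service 162 days ≥ 120 days ✓; rating 4 ≥ 2 ✓; not eligible for Transit Subsidy ✗ → not eligible.
Dependent Care FSA — status part-time ✓; service 162 days < 6 months (≈180 days) ✗ → not eligible.
AD&D Coverage — status part-time ✗ (requires full-time or seasonal) → not eligible.
Tuition Reimbursement — status part-time ✗ (requires full-time, seasonal, or temporary) → not eligible.
Bereavement Leave — status part-time ✓ (not excluded); service 162 days ≥ 45 days ✓; rating 4 ≥ 3 ✓ → eligible.
Phone Allowance — status part-time ✗ (requires temporary) → not eligible.
Unlimited PTO Program — status part-time ✓; service 162 days ≥ 30 days ✓; site Richmond ✗ (not Tulsa, Portland, or Madison) → not eligible.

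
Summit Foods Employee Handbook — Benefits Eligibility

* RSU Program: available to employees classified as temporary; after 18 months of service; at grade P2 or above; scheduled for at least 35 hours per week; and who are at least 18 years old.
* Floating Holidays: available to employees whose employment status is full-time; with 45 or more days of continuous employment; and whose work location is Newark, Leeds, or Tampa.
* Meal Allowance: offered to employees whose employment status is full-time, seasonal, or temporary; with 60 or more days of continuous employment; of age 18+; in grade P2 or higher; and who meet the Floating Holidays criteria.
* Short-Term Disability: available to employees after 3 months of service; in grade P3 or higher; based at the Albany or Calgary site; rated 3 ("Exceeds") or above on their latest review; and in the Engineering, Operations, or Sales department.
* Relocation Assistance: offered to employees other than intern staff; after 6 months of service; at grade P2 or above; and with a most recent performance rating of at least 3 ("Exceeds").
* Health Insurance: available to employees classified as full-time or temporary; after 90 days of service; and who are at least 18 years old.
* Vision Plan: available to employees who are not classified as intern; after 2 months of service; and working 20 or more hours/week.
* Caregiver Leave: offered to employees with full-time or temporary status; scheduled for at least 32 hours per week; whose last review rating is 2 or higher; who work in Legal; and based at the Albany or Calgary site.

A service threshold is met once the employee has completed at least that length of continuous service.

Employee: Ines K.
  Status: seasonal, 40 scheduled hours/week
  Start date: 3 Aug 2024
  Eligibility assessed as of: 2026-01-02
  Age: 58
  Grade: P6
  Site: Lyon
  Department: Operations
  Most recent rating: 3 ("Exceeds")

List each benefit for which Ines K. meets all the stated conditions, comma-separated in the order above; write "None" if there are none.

Service from 3 Aug 2024 to 2026-01-02: 517 days.
RSU Program — status seasonal ✗ (requires temporary) → not eligible.
Floating Holidays — status seasonal ✗ (requires full-time) → not eligible.
Meal Allowance — status seasonal ✓; service 517 days ≥ 60 days ✓; age 58 ≥ 18 ✓; grade P6 ≥ P2 ✓; not eligible for Floating Holidays ✗ → not eligible.
Short-Term Disability — service 517 days ≥ 3 months (≈90 days) ✓; grade P6 ≥ P3 ✓; site Lyon ✗ (not Albany or Calgary) → not eligible.
Relocation Assistance — status seasonal ✓ (not excluded); service 517 days ≥ 6 months (≈180 days) ✓; grade P6 ≥ P2 ✓; rating 3 ≥ 3 ✓ → eligible.
Health Insurance — status seasonal ✗ (requires full-time or temporary) → not eligible.
Vision Plan — status seasonal ✓ (not excluded); service 517 days ≥ 2 months (≈60 days) ✓; 40 hrs/wk ≥ 20 ✓ → eligible.
Caregiver Leave — status seasonal ✗ (requires full-time or temporary) → not eligible.

Relocation Assistance, Vision Plan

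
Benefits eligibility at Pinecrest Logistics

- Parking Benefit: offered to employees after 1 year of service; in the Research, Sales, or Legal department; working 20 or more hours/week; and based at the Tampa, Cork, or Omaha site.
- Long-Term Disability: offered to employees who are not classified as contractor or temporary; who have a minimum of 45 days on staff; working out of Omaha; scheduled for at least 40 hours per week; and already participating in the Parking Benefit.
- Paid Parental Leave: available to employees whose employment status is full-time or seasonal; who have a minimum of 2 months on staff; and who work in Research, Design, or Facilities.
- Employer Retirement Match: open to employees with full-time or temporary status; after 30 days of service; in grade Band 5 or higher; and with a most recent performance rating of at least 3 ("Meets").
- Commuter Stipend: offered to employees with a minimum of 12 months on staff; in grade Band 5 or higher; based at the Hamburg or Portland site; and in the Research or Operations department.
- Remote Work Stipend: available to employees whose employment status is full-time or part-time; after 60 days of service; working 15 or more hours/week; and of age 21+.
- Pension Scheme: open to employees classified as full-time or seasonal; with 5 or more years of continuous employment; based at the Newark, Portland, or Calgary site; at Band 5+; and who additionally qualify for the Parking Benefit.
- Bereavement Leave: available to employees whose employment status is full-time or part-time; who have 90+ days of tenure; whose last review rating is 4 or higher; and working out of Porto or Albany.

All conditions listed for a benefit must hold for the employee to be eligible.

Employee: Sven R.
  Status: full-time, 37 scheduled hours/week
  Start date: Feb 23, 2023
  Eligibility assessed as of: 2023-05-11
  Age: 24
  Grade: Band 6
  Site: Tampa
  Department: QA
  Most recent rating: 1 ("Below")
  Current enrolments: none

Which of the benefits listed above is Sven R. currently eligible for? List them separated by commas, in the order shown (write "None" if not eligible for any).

Service from Feb 23, 2023 to 2023-05-11: 77 days.
Parking Benefit — service 77 days < 1 year (≈365 days) ✗ → not eligible.
Long-Term Disability — status full-time ✓ (not excluded); service 77 days ≥ 45 days ✓; site Tampa ✗ (not Omaha) → not eligible.
Paid Parental Leave — status full-time ✓; service 77 days ≥ 2 months (≈60 days) ✓; dept QA ✗ → not eligible.
Employer Retirement Match — status full-time ✓; service 77 days ≥ 30 days ✓; grade Band 6 ≥ Band 5 ✓; rating 1 < 3 ✗ → not eligible.
Commuter Stipend — service 77 days < 12 months (≈360 days) ✗ → not eligible.
Remote Work Stipend — status full-time ✓; service 77 days ≥ 60 days ✓; 37 hrs/wk ≥ 15 ✓; age 24 ≥ 21 ✓ → eligible.
Pension Scheme — status full-time ✓; service 77 days < 5 years (≈1825 days) ✗ → not eligible.
Bereavement Leave — status full-time ✓; service 77 days < 90 days ✗ → not eligible.

Remote Work Stipend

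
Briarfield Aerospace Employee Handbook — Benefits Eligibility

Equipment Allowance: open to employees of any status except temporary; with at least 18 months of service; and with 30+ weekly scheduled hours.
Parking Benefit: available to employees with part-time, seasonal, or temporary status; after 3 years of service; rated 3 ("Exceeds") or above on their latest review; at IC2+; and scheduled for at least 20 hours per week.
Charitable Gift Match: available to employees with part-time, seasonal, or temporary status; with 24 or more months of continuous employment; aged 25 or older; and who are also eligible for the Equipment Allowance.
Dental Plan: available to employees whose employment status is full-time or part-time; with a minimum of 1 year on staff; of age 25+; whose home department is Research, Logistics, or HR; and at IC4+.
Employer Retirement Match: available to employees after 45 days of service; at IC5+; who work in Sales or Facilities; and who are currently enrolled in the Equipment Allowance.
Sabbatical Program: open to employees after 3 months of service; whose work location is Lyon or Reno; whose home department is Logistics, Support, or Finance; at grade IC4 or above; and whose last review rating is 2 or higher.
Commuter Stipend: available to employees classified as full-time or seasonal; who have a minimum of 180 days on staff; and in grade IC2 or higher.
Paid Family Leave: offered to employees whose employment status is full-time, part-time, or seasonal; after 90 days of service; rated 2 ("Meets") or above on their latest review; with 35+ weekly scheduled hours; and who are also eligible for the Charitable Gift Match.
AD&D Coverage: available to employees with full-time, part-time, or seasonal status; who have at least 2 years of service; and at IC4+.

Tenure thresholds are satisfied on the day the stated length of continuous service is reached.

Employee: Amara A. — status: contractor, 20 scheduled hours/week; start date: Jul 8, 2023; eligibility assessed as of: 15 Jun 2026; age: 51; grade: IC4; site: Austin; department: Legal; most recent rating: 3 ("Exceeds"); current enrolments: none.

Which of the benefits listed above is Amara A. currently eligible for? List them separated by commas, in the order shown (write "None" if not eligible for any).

None

Service from Jul 8, 2023 to 15 Jun 2026: 1073 days.
Equipment Allowance — status contractor ✓ (not excluded); service 1073 days ≥ 18 months (≈540 days) ✓; 20 hrs/wk < 30 ✗ → not eligible.
Parking Benefit — status contractor ✗ (requires part-time, seasonal, or temporary) → not eligible.
Charitable Gift Match — status contractor ✗ (requires part-time, seasonal, or temporary) → not eligible.
Dental Plan — status contractor ✗ (requires full-time or part-time) → not eligible.
Employer Retirement Match — service 1073 days ≥ 45 days ✓; grade IC4 < IC5 ✗ → not eligible.
Sabbatical Program — service 1073 days ≥ 3 months (≈90 days) ✓; site Austin ✗ (not Lyon or Reno) → not eligible.
Commuter Stipend — status contractor ✗ (requires full-time or seasonal) → not eligible.
Paid Family Leave — status contractor ✗ (requires full-time, part-time, or seasonal) → not eligible.
AD&D Coverage — status contractor ✗ (requires full-time, part-time, or seasonal) → not eligible.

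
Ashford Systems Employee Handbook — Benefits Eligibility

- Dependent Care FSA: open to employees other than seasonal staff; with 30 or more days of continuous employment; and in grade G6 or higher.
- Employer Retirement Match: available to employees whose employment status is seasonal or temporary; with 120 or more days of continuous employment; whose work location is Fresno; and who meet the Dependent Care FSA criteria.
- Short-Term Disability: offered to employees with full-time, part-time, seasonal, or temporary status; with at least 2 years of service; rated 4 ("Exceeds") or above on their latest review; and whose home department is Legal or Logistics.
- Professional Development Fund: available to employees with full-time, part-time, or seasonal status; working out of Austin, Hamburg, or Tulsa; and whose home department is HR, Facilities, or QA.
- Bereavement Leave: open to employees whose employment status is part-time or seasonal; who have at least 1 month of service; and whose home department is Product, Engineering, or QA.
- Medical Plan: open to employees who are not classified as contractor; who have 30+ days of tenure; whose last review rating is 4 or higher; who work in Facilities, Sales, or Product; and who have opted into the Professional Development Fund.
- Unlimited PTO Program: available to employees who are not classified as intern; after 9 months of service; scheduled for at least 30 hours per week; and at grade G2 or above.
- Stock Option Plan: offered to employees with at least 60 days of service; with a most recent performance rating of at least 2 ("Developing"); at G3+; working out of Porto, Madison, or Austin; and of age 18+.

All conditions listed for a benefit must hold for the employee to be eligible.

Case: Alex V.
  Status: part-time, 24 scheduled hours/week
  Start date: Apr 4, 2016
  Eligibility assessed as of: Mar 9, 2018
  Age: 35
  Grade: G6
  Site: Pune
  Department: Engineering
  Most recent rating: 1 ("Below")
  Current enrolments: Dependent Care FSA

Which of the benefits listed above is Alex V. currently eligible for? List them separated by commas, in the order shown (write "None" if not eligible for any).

Service from Apr 4, 2016 to Mar 9, 2018: 704 days.
Dependent Care FSA — status part-time ✓ (not excluded); service 704 days ≥ 30 days ✓; grade G6 ≥ G6 ✓ → eligible.
Employer Retirement Match — status part-time ✗ (requires seasonal or temporary) → not eligible.
Short-Term Disability — status part-time ✓; service 704 days < 2 years (≈730 days) ✗ → not eligible.
Professional Development Fund — status part-time ✓; site Pune ✗ (not Austin, Hamburg, or Tulsa) → not eligible.
Bereavement Leave — status part-time ✓; service 704 days ≥ 1 month (≈30 days) ✓; dept Engineering ✓ → eligible.
Medical Plan — status part-time ✓ (not excluded); service 704 days ≥ 30 days ✓; rating 1 < 4 ✗ → not eligible.
Unlimited PTO Program — status part-time ✓ (not excluded); service 704 days ≥ 9 months (≈270 days) ✓; 24 hrs/wk < 30 ✗ → not eligible.
Stock Option Plan — service 704 days ≥ 60 days ✓; rating 1 < 2 ✗ → not eligible.

Dependent Care FSA, Bereavement Leave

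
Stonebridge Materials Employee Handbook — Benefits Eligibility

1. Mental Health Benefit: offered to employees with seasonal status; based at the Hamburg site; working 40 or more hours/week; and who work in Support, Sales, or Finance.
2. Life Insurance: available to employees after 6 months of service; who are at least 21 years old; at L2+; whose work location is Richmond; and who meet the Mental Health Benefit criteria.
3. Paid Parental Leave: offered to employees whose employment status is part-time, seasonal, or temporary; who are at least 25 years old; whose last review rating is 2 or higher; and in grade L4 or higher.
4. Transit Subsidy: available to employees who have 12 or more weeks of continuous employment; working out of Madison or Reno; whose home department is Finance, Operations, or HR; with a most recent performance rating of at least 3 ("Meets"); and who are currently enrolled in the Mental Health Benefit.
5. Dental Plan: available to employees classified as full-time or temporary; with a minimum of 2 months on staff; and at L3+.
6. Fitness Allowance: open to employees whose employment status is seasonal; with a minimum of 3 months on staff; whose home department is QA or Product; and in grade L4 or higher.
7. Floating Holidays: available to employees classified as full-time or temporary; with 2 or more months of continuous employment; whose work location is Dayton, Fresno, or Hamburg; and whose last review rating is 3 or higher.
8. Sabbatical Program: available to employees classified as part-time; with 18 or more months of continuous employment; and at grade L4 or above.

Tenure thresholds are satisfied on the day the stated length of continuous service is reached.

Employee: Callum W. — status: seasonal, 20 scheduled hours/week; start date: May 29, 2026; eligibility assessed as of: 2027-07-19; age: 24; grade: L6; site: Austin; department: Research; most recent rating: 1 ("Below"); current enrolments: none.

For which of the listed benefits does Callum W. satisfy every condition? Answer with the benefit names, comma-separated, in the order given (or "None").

None

Service from May 29, 2026 to 2027-07-19: 416 days.
Mental Health Benefit — status seasonal ✓; site Austin ✗ (not Hamburg) → not eligible.
Life Insurance — service 416 days ≥ 6 months (≈180 days) ✓; age 24 ≥ 21 ✓; grade L6 ≥ L2 ✓; site Austin ✗ (not Richmond) → not eligible.
Paid Parental Leave — status seasonal ✓; age 24 < 25 ✗ → not eligible.
Transit Subsidy — service 416 days ≥ 12 weeks (≈84 days) ✓; site Austin ✗ (not Madison or Reno) → not eligible.
Dental Plan — status seasonal ✗ (requires full-time or temporary) → not eligible.
Fitness Allowance — status seasonal ✓; service 416 days ≥ 3 months (≈90 days) ✓; dept Research ✗ → not eligible.
Floating Holidays — status seasonal ✗ (requires full-time or temporary) → not eligible.
Sabbatical Program — status seasonal ✗ (requires part-time) → not eligible.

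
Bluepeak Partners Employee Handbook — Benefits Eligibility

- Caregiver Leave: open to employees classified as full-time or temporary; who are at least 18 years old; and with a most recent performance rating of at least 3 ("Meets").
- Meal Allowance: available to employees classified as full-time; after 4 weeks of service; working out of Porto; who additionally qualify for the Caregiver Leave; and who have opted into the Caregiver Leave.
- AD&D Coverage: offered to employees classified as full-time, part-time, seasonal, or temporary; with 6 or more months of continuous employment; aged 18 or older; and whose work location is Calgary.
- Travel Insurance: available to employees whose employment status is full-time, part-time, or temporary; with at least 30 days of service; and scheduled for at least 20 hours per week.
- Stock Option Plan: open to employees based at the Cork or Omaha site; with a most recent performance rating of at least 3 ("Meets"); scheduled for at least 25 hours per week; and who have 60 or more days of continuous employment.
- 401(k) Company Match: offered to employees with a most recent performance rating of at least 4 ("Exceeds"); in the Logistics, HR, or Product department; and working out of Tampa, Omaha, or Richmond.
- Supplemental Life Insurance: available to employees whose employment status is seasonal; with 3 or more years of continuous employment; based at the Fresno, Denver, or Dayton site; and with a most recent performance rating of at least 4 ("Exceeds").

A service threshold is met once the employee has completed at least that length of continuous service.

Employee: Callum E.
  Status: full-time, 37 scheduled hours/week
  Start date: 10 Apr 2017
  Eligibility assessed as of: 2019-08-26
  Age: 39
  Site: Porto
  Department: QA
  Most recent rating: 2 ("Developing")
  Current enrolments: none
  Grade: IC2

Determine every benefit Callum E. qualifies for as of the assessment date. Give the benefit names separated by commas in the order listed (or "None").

Service from 10 Apr 2017 to 2019-08-26: 868 days.
Caregiver Leave — status full-time ✓; age 39 ≥ 18 ✓; rating 2 < 3 ✗ → not eligible.
Meal Allowance — status full-time ✓; service 868 days ≥ 4 weeks (≈28 days) ✓; site Porto ✓; not eligible for Caregiver Leave ✗ → not eligible.
AD&D Coverage — status full-time ✓; service 868 days ≥ 6 months (≈180 days) ✓; age 39 ≥ 18 ✓; site Porto ✗ (not Calgary) → not eligible.
Travel Insurance — status full-time ✓; service 868 days ≥ 30 days ✓; 37 hrs/wk ≥ 20 ✓ → eligible.
Stock Option Plan — site Porto ✗ (not Cork or Omaha) → not eligible.
401(k) Company Match — rating 2 < 4 ✗ → not eligible.
Supplemental Life Insurance — status full-time ✗ (requires seasonal) → not eligible.

Travel Insurance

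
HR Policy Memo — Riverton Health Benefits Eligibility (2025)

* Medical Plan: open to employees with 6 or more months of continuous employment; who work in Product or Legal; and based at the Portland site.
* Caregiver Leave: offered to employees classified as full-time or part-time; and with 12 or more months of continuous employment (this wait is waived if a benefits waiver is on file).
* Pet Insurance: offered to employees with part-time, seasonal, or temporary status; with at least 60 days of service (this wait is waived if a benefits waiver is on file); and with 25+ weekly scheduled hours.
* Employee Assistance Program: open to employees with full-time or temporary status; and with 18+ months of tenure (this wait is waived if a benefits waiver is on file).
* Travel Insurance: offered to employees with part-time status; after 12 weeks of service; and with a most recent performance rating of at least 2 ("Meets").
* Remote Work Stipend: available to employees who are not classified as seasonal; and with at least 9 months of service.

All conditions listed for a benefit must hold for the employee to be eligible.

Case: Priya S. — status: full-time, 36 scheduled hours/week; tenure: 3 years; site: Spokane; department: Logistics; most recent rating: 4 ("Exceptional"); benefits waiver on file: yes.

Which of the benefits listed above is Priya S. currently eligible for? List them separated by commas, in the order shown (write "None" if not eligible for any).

Medical Plan — service 3 years ≥ 6 months (≈180 days) ✓; dept Logistics ✗ → not eligible.
Caregiver Leave — status full-time ✓; benefits waiver on file ✓ → eligible.
Pet Insurance — status full-time ✗ (requires part-time, seasonal, or temporary) → not eligible.
Employee Assistance Program — status full-time ✓; benefits waiver on file ✓ → eligible.
Travel Insurance — status full-time ✗ (requires part-time) → not eligible.
Remote Work Stipend — status full-time ✓ (not excluded); service 3 years ≥ 9 months (≈270 days) ✓ → eligible.

Caregiver Leave, Employee Assistance Program, Remote Work Stipend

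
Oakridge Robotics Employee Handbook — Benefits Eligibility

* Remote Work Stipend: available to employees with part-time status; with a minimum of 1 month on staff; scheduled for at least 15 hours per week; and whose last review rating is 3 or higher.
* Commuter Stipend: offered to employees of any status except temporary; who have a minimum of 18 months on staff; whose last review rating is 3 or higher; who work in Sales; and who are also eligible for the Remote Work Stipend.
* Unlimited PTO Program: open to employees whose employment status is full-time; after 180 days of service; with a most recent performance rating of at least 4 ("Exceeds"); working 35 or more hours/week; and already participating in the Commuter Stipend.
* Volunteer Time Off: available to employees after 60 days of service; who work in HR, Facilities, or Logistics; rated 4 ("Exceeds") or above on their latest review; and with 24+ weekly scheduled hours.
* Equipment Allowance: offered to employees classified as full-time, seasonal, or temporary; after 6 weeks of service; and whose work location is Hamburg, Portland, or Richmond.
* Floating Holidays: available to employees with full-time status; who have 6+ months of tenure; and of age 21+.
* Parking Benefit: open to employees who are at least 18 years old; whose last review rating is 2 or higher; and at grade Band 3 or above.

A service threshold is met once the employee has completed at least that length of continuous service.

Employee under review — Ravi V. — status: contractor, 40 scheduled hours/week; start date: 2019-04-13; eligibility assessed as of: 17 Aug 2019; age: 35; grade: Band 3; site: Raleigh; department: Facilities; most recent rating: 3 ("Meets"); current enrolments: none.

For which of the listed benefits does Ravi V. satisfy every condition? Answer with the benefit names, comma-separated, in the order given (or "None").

Service from 2019-04-13 to 17 Aug 2019: 126 days.
Remote Work Stipend — status contractor ✗ (requires part-time) → not eligible.
Commuter Stipend — status contractor ✓ (not excluded); service 126 days < 18 months (≈540 days) ✗ → not eligible.
Unlimited PTO Program — status contractor ✗ (requires full-time) → not eligible.
Volunteer Time Off — service 126 days ≥ 60 days ✓; dept Facilities ✓; rating 3 < 4 ✗ → not eligible.
Equipment Allowance — status contractor ✗ (requires full-time, seasonal, or temporary) → not eligible.
Floating Holidays — status contractor ✗ (requires full-time) → not eligible.
Parking Benefit — age 35 ≥ 18 ✓; rating 3 ≥ 2 ✓; grade Band 3 ≥ Band 3 ✓ → eligible.

Parking Benefit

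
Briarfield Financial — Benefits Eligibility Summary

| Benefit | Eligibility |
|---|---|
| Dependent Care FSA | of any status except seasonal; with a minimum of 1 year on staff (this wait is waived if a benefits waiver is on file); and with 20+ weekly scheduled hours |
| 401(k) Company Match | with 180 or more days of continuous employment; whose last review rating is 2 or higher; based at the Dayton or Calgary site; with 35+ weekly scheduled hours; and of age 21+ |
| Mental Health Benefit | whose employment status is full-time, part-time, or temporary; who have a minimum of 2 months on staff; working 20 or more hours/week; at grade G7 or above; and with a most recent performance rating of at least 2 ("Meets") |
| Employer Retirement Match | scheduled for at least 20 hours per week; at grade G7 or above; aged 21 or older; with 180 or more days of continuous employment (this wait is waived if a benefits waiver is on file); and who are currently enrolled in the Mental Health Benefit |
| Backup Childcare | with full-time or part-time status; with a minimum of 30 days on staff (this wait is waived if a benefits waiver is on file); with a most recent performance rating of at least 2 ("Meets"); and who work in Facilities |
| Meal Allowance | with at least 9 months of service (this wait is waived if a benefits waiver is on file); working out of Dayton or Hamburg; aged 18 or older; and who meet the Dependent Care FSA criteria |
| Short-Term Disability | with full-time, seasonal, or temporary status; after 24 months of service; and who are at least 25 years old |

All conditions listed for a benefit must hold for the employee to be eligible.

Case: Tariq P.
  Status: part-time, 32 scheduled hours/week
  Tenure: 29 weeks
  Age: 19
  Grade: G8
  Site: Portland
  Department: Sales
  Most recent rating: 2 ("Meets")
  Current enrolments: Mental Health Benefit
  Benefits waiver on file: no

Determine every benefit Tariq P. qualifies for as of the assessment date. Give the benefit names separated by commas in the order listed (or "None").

Dependent Care FSA — status part-time ✓ (not excluded); no waiver, service 29 weeks < 1 year (≈365 days) ✗ → not eligible.
401(k) Company Match — service 29 weeks ≥ 180 days ✓; rating 2 ≥ 2 ✓; site Portland ✗ (not Dayton or Calgary) → not eligible.
Mental Health Benefit — status part-time ✓; service 29 weeks ≥ 2 months (≈60 days) ✓; 32 hrs/wk ≥ 20 ✓; grade G8 ≥ G7 ✓; rating 2 ≥ 2 ✓ → eligible.
Employer Retirement Match — 32 hrs/wk ≥ 20 ✓; grade G8 ≥ G7 ✓; age 19 < 21 ✗ → not eligible.
Backup Childcare — status part-time ✓; no waiver, service 29 weeks ≥ 30 days ✓; rating 2 ≥ 2 ✓; dept Sales ✗ → not eligible.
Meal Allowance — no waiver, service 29 weeks < 9 months (≈270 days) ✗ → not eligible.
Short-Term Disability — status part-time ✗ (requires full-time, seasonal, or temporary) → not eligible.

Mental Health Benefit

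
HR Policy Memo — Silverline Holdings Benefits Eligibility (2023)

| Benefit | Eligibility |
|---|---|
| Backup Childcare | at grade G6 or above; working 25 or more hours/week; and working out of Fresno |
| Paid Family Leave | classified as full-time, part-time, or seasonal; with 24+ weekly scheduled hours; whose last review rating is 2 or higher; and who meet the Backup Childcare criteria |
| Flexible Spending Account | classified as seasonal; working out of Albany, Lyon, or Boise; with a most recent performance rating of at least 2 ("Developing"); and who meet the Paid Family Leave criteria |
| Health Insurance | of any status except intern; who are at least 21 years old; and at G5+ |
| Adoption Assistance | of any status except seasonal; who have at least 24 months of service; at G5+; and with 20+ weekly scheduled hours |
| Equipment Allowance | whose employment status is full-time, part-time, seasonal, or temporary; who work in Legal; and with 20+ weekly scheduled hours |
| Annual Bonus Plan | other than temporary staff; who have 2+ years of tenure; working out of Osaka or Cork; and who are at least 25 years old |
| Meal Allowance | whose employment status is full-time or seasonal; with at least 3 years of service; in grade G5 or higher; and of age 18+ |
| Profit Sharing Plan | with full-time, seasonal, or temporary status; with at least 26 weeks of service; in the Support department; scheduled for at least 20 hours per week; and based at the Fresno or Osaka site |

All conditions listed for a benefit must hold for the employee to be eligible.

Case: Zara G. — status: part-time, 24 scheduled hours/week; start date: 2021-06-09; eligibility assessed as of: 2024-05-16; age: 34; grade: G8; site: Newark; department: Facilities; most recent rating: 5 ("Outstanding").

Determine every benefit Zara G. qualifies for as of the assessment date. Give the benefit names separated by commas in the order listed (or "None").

Health Insurance, Adoption Assistance

Service from 2021-06-09 to 2024-05-16: 1072 days.
Backup Childcare — grade G8 ≥ G6 ✓; 24 hrs/wk < 25 ✗ → not eligible.
Paid Family Leave — status part-time ✓; 24 hrs/wk ≥ 24 ✓; rating 5 ≥ 2 ✓; not eligible for Backup Childcare ✗ → not eligible.
Flexible Spending Account — status part-time ✗ (requires seasonal) → not eligible.
Health Insurance — status part-time ✓ (not excluded); age 34 ≥ 21 ✓; grade G8 ≥ G5 ✓ → eligible.
Adoption Assistance — status part-time ✓ (not excluded); service 1072 days ≥ 24 months (≈720 days) ✓; grade G8 ≥ G5 ✓; 24 hrs/wk ≥ 20 ✓ → eligible.
Equipment Allowance — status part-time ✓; dept Facilities ✗ → not eligible.
Annual Bonus Plan — status part-time ✓ (not excluded); service 1072 days ≥ 2 years (≈730 days) ✓; site Newark ✗ (not Osaka or Cork) → not eligible.
Meal Allowance — status part-time ✗ (requires full-time or seasonal) → not eligible.
Profit Sharing Plan — status part-time ✗ (requires full-time, seasonal, or temporary) → not eligible.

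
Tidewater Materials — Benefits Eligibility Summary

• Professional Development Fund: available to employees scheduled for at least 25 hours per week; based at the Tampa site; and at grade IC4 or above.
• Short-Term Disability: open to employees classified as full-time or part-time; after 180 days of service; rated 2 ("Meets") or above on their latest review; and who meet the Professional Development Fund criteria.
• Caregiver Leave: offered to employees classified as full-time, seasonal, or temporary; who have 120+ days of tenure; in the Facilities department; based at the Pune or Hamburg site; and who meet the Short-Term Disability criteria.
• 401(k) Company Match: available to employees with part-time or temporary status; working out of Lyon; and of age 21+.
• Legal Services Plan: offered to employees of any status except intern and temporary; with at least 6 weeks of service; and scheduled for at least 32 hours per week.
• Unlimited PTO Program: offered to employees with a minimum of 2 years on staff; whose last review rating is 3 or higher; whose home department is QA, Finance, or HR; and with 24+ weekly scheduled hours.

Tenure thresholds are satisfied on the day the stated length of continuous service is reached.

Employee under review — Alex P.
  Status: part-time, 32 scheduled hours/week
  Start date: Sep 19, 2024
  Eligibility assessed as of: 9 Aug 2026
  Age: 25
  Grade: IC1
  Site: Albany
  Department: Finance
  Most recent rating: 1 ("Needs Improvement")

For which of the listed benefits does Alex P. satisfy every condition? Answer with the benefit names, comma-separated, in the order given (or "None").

Legal Services Plan

Service from Sep 19, 2024 to 9 Aug 2026: 689 days.
Professional Development Fund — 32 hrs/wk ≥ 25 ✓; site Albany ✗ (not Tampa) → not eligible.
Short-Term Disability — status part-time ✓; service 689 days ≥ 180 days ✓; rating 1 < 2 ✗ → not eligible.
Caregiver Leave — status part-time ✗ (requires full-time, seasonal, or temporary) → not eligible.
401(k) Company Match — status part-time ✓; site Albany ✗ (not Lyon) → not eligible.
Legal Services Plan — status part-time ✓ (not excluded); service 689 days ≥ 6 weeks (≈42 days) ✓; 32 hrs/wk ≥ 32 ✓ → eligible.
Unlimited PTO Program — service 689 days < 2 years (≈730 days) ✗ → not eligible.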